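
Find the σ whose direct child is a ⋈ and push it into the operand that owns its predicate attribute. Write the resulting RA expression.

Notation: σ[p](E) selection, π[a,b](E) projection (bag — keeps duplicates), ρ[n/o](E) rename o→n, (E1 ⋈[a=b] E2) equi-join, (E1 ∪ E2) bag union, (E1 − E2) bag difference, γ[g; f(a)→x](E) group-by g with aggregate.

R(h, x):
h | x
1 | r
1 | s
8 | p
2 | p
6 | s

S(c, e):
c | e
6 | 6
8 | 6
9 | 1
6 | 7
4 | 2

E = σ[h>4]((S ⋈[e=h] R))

σ filters on h, owned by the right side.
E' = (S ⋈[e=h] σ[h>4](R))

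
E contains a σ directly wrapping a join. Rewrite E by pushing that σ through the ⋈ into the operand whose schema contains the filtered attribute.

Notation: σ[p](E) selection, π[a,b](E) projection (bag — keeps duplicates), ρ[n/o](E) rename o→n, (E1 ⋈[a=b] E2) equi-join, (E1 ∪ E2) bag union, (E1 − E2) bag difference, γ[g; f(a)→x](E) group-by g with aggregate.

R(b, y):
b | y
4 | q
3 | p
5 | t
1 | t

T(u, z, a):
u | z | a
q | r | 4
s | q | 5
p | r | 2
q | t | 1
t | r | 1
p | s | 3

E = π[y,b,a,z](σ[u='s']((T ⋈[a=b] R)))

σ filters on u, owned by the left side.
E' = π[y,b,a,z]((σ[u='s'](T) ⋈[a=b] R))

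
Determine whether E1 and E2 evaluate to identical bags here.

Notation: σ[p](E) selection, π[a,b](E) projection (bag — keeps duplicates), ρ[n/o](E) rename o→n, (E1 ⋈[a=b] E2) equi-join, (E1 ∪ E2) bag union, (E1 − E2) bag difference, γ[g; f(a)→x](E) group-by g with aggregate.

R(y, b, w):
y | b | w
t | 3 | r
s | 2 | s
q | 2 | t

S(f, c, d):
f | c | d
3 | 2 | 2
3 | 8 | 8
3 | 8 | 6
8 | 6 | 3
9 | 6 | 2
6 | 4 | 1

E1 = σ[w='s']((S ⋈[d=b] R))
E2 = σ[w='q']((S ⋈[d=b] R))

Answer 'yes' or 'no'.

E1 subexpression sizes:
  S → 6
  R → 3
  (S ⋈[d=b] R) → 5
  σ[w='s']((S ⋈[d=b] R)) → 2
E2 subexpression sizes:
  S → 6
  R → 3
  (S ⋈[d=b] R) → 5
  σ[w='q']((S ⋈[d=b] R)) → 0

E1 result:
f | c | d | y | b | w
3 | 2 | 2 | s | 2 | s
9 | 6 | 2 | s | 2 | s
E2 result:
f | c | d | y | b | w
(0 rows)
Witness: (9, 6, 2, 's', 2, 's') appears 1× in E1 but 0× in E2.

no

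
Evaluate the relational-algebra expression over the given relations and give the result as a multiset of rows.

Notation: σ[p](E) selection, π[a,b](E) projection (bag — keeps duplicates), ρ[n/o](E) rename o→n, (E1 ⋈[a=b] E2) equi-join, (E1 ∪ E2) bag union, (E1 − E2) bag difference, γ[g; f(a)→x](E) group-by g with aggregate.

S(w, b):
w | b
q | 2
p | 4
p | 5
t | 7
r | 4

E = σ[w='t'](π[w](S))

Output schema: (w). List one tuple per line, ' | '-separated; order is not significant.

Row counts bottom-up:
  S → 5
  π[w](S) → 5
  σ[w='t'](π[w](S)) → 1

== RESULT ==
w
t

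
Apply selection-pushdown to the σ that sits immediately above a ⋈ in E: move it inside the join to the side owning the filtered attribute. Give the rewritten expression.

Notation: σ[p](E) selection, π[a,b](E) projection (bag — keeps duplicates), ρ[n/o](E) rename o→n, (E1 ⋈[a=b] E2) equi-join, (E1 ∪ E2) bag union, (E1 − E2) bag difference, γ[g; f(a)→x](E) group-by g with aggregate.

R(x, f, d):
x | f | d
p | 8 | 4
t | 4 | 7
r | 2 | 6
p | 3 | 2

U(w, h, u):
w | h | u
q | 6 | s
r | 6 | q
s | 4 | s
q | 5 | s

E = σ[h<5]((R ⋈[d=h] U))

σ filters on h, owned by the right side.
E' = (R ⋈[d=h] σ[h<5](U))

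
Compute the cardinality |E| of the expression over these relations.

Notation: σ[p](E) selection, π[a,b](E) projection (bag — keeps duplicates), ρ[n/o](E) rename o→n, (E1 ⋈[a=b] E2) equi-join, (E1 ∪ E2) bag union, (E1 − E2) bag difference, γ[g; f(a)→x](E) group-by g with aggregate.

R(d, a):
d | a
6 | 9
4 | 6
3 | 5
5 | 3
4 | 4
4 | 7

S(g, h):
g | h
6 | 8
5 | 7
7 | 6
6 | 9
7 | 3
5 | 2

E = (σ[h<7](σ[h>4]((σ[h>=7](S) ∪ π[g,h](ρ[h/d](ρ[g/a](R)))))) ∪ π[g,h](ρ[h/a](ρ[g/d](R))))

Row counts bottom-up:
  S → 6
  σ[h>=7](S) → 3
  R → 6
  ρ[g/a](R) → 6
  ρ[h/d](ρ[g/a](R)) → 6
  π[g,h](ρ[h/d](ρ[g/a](R))) → 6
  (σ[h>=7](S) ∪ π[g,h](ρ[h/d](ρ[g/a](R)))) → 9
  σ[h>4]((σ[h>=7](S) ∪ π[g,h](ρ[h/d](ρ[g/a](R))))) → 5
  σ[h<7](σ[h>4]((σ[h>=7](S) ∪ π[g,h](ρ[h/d](ρ[g/a](R)))))) → 2
  R → 6
  ρ[g/d](R) → 6
  ρ[h/a](ρ[g/d](R)) → 6
  π[g,h](ρ[h/a](ρ[g/d](R))) → 6
  (σ[h<7](σ[h>4]((σ[h>=7](S) ∪ π[g,h](ρ[h/d](ρ[g/a](R)))))) ∪ π[g,h](ρ[h/a](ρ[g/d](R)))) → 8

|E| = 8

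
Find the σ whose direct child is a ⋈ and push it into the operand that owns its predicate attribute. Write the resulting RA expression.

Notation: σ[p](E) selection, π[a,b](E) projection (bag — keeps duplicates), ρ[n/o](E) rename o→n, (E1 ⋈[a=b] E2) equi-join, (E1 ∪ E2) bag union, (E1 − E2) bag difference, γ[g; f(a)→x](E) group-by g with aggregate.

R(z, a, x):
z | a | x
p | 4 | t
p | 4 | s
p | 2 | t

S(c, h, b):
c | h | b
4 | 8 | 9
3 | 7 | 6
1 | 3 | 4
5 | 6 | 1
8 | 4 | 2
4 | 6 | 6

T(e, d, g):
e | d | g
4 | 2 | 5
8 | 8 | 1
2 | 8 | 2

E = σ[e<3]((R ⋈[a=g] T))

σ filters on e, owned by the right side.
E' = (R ⋈[a=g] σ[e<3](T))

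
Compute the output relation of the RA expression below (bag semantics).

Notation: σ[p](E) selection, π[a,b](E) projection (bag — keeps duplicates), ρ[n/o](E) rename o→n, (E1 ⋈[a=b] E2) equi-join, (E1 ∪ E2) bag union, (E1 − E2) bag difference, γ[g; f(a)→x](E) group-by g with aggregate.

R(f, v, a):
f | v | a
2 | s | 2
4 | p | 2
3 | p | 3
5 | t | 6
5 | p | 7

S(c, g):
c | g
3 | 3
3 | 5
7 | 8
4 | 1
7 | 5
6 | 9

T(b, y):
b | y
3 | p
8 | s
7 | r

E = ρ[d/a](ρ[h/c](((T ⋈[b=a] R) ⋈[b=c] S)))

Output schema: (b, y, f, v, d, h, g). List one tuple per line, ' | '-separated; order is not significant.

Stepwise |·|:
  T → 3
  R → 5
  (T ⋈[b=a] R) → 2
  S → 6
  ((T ⋈[b=a] R) ⋈[b=c] S) → 4
  ρ[h/c](((T ⋈[b=a] R) ⋈[b=c] S)) → 4
  ρ[d/a](ρ[h/c](((T ⋈[b=a] R) ⋈[b=c] S))) → 4

== RESULT ==
b | y | f | v | d | h | g
3 | p | 3 | p | 3 | 3 | 3
3 | p | 3 | p | 3 | 3 | 5
7 | r | 5 | p | 7 | 7 | 5
7 | r | 5 | p | 7 | 7 | 8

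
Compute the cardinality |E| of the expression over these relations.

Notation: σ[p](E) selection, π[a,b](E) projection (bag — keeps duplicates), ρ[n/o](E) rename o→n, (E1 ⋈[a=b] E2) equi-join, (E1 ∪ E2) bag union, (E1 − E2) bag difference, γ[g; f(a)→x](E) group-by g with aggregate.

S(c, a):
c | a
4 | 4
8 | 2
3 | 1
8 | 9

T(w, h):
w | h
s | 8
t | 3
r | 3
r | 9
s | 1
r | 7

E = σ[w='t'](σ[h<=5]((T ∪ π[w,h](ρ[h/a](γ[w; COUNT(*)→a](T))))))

Per-node cardinality:
  T → 6
  T → 6
  γ[w; COUNT(*)→a](T) → 3
  ρ[h/a](γ[w; COUNT(*)→a](T)) → 3
  π[w,h](ρ[h/a](γ[w; COUNT(*)→a](T))) → 3
  (T ∪ π[w,h](ρ[h/a](γ[w; COUNT(*)→a](T)))) → 9
  σ[h<=5]((T ∪ π[w,h](ρ[h/a](γ[w; COUNT(*)→a](T))))) → 6
  σ[w='t'](σ[h<=5]((T ∪ π[w,h](ρ[h/a](γ[w; COUNT(*)→a](T)))))) → 2

|E| = 2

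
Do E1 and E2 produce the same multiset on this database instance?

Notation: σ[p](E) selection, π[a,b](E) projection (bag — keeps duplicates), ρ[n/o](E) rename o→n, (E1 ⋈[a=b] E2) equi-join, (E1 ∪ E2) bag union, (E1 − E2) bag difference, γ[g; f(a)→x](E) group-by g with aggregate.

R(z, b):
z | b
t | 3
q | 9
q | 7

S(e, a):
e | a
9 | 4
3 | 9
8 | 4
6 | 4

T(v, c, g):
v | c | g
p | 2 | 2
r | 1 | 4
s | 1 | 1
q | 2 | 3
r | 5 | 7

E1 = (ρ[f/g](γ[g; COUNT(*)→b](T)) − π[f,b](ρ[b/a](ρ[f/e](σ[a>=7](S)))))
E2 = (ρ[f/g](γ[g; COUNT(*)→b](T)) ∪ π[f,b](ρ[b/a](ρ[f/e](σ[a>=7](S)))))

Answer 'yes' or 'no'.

E1 stepwise |·|:
  T → 5
  γ[g; COUNT(*)→b](T) → 5
  ρ[f/g](γ[g; COUNT(*)→b](T)) → 5
  S → 4
  σ[a>=7](S) → 1
  ρ[f/e](σ[a>=7](S)) → 1
  ρ[b/a](ρ[f/e](σ[a>=7](S))) → 1
  π[f,b](ρ[b/a](ρ[f/e](σ[a>=7](S)))) → 1
  (ρ[f/g](γ[g; COUNT(*)→b](T)) − π[f,b](ρ[b/a](ρ[f/e](σ[a>=7](S))))) → 5
E2 stepwise |·|:
  T → 5
  γ[g; COUNT(*)→b](T) → 5
  ρ[f/g](γ[g; COUNT(*)→b](T)) → 5
  S → 4
  σ[a>=7](S) → 1
  ρ[f/e](σ[a>=7](S)) → 1
  ρ[b/a](ρ[f/e](σ[a>=7](S))) → 1
  π[f,b](ρ[b/a](ρ[f/e](σ[a>=7](S)))) → 1
  (ρ[f/g](γ[g; COUNT(*)→b](T)) ∪ π[f,b](ρ[b/a](ρ[f/e](σ[a>=7](S))))) → 6

E1 result:
f | b
1 | 1
2 | 1
3 | 1
4 | 1
7 | 1
E2 result:
f | b
1 | 1
2 | 1
3 | 1
3 | 9
4 | 1
7 | 1
Witness: (3, 9) appears 0× in E1 but 1× in E2.

no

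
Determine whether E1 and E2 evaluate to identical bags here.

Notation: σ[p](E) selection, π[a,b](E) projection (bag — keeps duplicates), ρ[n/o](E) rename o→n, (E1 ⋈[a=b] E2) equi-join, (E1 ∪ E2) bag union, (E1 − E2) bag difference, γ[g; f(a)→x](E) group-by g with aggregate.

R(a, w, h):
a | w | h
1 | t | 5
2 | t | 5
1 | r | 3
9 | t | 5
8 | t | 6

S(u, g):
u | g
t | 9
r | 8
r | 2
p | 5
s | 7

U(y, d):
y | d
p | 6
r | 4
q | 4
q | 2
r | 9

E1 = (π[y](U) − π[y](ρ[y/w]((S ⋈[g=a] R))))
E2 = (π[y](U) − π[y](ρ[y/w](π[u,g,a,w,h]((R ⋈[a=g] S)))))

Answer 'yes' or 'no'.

E1 subexpression sizes:
  U → 5
  π[y](U) → 5
  S → 5
  R → 5
  (S ⋈[g=a] R) → 3
  ρ[y/w]((S ⋈[g=a] R)) → 3
  π[y](ρ[y/w]((S ⋈[g=a] R))) → 3
  (π[y](U) − π[y](ρ[y/w]((S ⋈[g=a] R)))) → 5
E2 subexpression sizes:
  U → 5
  π[y](U) → 5
  R → 5
  S → 5
  (R ⋈[a=g] S) → 3
  π[u,g,a,w,h]((R ⋈[a=g] S)) → 3
  ρ[y/w](π[u,g,a,w,h]((R ⋈[a=g] S))) → 3
  π[y](ρ[y/w](π[u,g,a,w,h]((R ⋈[a=g] S)))) → 3
  (π[y](U) − π[y](ρ[y/w](π[u,g,a,w,h]((R ⋈[a=g] S))))) → 5

E1 and E2 produce the same multiset:
y
p
q
q
r
r

yes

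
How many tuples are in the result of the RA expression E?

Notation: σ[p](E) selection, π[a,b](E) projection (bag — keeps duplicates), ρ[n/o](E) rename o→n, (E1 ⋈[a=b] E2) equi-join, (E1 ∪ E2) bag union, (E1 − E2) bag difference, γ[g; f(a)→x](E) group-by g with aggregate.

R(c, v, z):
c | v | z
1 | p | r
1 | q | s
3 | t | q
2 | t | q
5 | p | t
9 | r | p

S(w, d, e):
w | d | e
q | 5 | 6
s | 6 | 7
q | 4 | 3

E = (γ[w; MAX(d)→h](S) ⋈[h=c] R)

Subexpression sizes:
  S → 3
  γ[w; MAX(d)→h](S) → 2
  R → 6
  (γ[w; MAX(d)→h](S) ⋈[h=c] R) → 1

|E| = 1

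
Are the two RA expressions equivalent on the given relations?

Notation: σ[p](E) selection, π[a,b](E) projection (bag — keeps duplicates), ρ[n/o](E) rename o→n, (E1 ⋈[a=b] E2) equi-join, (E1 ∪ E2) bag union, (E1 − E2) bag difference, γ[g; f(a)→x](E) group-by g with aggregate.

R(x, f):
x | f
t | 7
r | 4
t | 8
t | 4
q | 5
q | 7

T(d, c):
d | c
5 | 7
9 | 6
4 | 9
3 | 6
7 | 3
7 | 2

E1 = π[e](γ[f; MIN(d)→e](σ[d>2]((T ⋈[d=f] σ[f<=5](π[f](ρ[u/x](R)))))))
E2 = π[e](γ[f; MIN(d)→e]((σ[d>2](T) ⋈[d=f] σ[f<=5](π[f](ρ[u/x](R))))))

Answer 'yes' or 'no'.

E1 row counts bottom-up:
  T → 6
  R → 6
  ρ[u/x](R) → 6
  π[f](ρ[u/x](R)) → 6
  σ[f<=5](π[f](ρ[u/x](R))) → 3
  (T ⋈[d=f] σ[f<=5](π[f](ρ[u/x](R)))) → 3
  σ[d>2]((T ⋈[d=f] σ[f<=5](π[f](ρ[u/x](R))))) → 3
  γ[f; MIN(d)→e](σ[d>2]((T ⋈[d=f] σ[f<=5](π[f](ρ[u/x](R)))))) → 2
  π[e](γ[f; MIN(d)→e](σ[d>2]((T ⋈[d=f] σ[f<=5](π[f](ρ[u/x](R))))))) → 2
E2 row counts bottom-up:
  T → 6
  σ[d>2](T) → 6
  R → 6
  ρ[u/x](R) → 6
  π[f](ρ[u/x](R)) → 6
  σ[f<=5](π[f](ρ[u/x](R))) → 3
  (σ[d>2](T) ⋈[d=f] σ[f<=5](π[f](ρ[u/x](R)))) → 3
  γ[f; MIN(d)→e]((σ[d>2](T) ⋈[d=f] σ[f<=5](π[f](ρ[u/x](R))))) → 2
  π[e](γ[f; MIN(d)→e]((σ[d>2](T) ⋈[d=f] σ[f<=5](π[f](ρ[u/x](R)))))) → 2

E1 and E2 produce the same multiset:
e
4
5

yes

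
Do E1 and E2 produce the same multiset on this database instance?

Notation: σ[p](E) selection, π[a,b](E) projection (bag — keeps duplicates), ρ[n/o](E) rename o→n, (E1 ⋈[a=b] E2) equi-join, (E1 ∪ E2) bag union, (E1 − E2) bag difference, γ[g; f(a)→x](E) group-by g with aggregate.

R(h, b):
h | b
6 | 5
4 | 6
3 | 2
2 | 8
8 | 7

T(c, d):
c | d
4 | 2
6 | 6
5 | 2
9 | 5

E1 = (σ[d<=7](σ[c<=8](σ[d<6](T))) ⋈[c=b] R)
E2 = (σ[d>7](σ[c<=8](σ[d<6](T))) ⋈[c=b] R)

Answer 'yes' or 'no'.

E1 stepwise |·|:
  T → 4
  σ[d<6](T) → 3
  σ[c<=8](σ[d<6](T)) → 2
  σ[d<=7](σ[c<=8](σ[d<6](T))) → 2
  R → 5
  (σ[d<=7](σ[c<=8](σ[d<6](T))) ⋈[c=b] R) → 1
E2 stepwise |·|:
  T → 4
  σ[d<6](T) → 3
  σ[c<=8](σ[d<6](T)) → 2
  σ[d>7](σ[c<=8](σ[d<6](T))) → 0
  R → 5
  (σ[d>7](σ[c<=8](σ[d<6](T))) ⋈[c=b] R) → 0

E1 result:
c | d | h | b
5 | 2 | 6 | 5
E2 result:
c | d | h | b
(0 rows)
Witness: (5, 2, 6, 5) appears 1× in E1 but 0× in E2.

no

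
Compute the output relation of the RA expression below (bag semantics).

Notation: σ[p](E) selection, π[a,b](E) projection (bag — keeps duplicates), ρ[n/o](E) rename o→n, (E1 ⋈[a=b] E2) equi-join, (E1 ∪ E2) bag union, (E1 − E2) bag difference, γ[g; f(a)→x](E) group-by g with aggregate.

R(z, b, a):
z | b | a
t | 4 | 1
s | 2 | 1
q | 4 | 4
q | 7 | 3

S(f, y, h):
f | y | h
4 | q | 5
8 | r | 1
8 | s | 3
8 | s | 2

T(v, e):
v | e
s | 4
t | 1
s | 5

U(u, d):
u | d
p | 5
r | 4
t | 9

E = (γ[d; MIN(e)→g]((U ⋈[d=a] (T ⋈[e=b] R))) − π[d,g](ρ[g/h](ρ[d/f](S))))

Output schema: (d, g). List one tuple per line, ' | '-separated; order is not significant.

Row counts bottom-up:
  U → 3
  T → 3
  R → 4
  (T ⋈[e=b] R) → 2
  (U ⋈[d=a] (T ⋈[e=b] R)) → 1
  γ[d; MIN(e)→g]((U ⋈[d=a] (T ⋈[e=b] R))) → 1
  S → 4
  ρ[d/f](S) → 4
  ρ[g/h](ρ[d/f](S)) → 4
  π[d,g](ρ[g/h](ρ[d/f](S))) → 4
  (γ[d; MIN(e)→g]((U ⋈[d=a] (T ⋈[e=b] R))) − π[d,g](ρ[g/h](ρ[d/f](S)))) → 1

== RESULT ==
d | g
4 | 4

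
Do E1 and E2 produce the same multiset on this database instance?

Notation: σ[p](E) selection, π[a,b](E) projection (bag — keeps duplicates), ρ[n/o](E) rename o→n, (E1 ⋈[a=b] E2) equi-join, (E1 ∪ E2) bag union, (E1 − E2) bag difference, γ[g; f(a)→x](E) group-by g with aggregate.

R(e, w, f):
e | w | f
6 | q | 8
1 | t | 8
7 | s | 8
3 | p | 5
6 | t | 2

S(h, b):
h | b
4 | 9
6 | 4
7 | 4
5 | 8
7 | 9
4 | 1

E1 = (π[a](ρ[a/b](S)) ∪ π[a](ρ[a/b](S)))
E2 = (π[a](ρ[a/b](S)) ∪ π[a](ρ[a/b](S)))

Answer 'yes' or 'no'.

E1 subexpression sizes:
  S → 6
  ρ[a/b](S) → 6
  π[a](ρ[a/b](S)) → 6
  S → 6
  ρ[a/b](S) → 6
  π[a](ρ[a/b](S)) → 6
  (π[a](ρ[a/b](S)) ∪ π[a](ρ[a/b](S))) → 12
E2 subexpression sizes:
  S → 6
  ρ[a/b](S) → 6
  π[a](ρ[a/b](S)) → 6
  S → 6
  ρ[a/b](S) → 6
  π[a](ρ[a/b](S)) → 6
  (π[a](ρ[a/b](S)) ∪ π[a](ρ[a/b](S))) → 12

E1 and E2 produce the same multiset:
a
1
1
4
4
4
4
8
8
9
9
9
9

yes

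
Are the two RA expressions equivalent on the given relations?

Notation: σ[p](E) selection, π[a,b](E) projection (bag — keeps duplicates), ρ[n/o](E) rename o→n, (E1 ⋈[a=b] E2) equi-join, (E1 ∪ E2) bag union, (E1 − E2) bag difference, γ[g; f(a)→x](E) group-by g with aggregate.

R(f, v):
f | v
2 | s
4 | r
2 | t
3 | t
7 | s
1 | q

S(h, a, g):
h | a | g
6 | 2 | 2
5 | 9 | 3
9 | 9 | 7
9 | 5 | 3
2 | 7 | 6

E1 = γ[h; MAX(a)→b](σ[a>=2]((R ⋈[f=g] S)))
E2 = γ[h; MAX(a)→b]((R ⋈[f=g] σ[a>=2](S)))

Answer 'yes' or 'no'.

E1 subexpression sizes:
  R → 6
  S → 5
  (R ⋈[f=g] S) → 5
  σ[a>=2]((R ⋈[f=g] S)) → 5
  γ[h; MAX(a)→b](σ[a>=2]((R ⋈[f=g] S))) → 3
E2 subexpression sizes:
  R → 6
  S → 5
  σ[a>=2](S) → 5
  (R ⋈[f=g] σ[a>=2](S)) → 5
  γ[h; MAX(a)→b]((R ⋈[f=g] σ[a>=2](S))) → 3

E1 and E2 produce the same multiset:
h | b
5 | 9
6 | 2
9 | 9

yes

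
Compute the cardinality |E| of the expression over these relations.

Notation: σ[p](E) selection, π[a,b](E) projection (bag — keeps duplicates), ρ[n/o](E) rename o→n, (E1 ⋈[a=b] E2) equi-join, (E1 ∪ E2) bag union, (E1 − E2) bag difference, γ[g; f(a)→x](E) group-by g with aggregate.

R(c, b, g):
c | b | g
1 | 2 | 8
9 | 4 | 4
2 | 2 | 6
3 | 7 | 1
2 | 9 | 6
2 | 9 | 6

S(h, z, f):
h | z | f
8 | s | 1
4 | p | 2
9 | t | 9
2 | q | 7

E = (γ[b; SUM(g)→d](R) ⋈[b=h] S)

Subexpression sizes:
  R → 6
  γ[b; SUM(g)→d](R) → 4
  S → 4
  (γ[b; SUM(g)→d](R) ⋈[b=h] S) → 3

|E| = 3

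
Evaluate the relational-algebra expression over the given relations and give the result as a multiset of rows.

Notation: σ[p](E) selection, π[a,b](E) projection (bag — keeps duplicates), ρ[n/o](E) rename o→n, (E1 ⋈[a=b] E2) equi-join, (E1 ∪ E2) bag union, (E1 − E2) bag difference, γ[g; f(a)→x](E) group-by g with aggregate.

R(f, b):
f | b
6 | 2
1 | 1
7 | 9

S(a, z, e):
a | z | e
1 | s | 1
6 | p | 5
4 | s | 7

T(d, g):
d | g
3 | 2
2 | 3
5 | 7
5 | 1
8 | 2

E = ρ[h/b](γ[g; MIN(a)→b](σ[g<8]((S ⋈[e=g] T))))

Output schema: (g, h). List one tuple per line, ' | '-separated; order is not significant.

Per-node cardinality:
  S → 3
  T → 5
  (S ⋈[e=g] T) → 2
  σ[g<8]((S ⋈[e=g] T)) → 2
  γ[g; MIN(a)→b](σ[g<8]((S ⋈[e=g] T))) → 2
  ρ[h/b](γ[g; MIN(a)→b](σ[g<8]((S ⋈[e=g] T)))) → 2

== RESULT ==
g | h
1 | 1
7 | 4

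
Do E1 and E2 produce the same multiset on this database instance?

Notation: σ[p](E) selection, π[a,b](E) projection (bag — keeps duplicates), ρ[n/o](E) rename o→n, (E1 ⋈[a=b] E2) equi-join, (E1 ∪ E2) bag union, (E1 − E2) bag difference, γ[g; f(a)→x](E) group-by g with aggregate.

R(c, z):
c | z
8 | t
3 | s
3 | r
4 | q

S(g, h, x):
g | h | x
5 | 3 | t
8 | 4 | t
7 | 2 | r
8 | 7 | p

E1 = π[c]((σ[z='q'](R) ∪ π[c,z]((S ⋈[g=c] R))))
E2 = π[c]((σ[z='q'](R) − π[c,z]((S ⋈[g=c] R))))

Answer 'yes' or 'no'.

E1 subexpression sizes:
  R → 4
  σ[z='q'](R) → 1
  S → 4
  R → 4
  (S ⋈[g=c] R) → 2
  π[c,z]((S ⋈[g=c] R)) → 2
  (σ[z='q'](R) ∪ π[c,z]((S ⋈[g=c] R))) → 3
  π[c]((σ[z='q'](R) ∪ π[c,z]((S ⋈[g=c] R)))) → 3
E2 subexpression sizes:
  R → 4
  σ[z='q'](R) → 1
  S → 4
  R → 4
  (S ⋈[g=c] R) → 2
  π[c,z]((S ⋈[g=c] R)) → 2
  (σ[z='q'](R) − π[c,z]((S ⋈[g=c] R))) → 1
  π[c]((σ[z='q'](R) − π[c,z]((S ⋈[g=c] R)))) → 1

E1 result:
c
4
8
8
E2 result:
c
4
Witness: (8,) appears 2× in E1 but 0× in E2.

no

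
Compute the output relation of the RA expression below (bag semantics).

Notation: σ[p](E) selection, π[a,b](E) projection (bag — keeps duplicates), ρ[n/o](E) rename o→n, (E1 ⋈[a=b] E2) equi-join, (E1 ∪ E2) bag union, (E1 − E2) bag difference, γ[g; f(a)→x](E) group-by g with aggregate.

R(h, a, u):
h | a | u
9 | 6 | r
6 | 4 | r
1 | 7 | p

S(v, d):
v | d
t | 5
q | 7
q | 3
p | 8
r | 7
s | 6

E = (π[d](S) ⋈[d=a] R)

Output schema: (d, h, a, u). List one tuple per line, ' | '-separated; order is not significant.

Stepwise |·|:
  S → 6
  π[d](S) → 6
  R → 3
  (π[d](S) ⋈[d=a] R) → 3

== RESULT ==
d | h | a | u
6 | 9 | 6 | r
7 | 1 | 7 | p
7 | 1 | 7 | p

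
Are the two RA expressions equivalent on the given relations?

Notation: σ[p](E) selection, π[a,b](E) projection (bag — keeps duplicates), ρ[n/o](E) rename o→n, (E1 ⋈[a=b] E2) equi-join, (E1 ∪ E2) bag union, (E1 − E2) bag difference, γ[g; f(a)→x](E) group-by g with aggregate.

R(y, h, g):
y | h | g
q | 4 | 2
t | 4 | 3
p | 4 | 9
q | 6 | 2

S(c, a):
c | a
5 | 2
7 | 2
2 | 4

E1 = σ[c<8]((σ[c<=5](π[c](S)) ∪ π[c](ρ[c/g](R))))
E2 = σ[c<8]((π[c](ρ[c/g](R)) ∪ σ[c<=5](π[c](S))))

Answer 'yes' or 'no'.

E1 row counts bottom-up:
  S → 3
  π[c](S) → 3
  σ[c<=5](π[c](S)) → 2
  R → 4
  ρ[c/g](R) → 4
  π[c](ρ[c/g](R)) → 4
  (σ[c<=5](π[c](S)) ∪ π[c](ρ[c/g](R))) → 6
  σ[c<8]((σ[c<=5](π[c](S)) ∪ π[c](ρ[c/g](R)))) → 5
E2 row counts bottom-up:
  R → 4
  ρ[c/g](R) → 4
  π[c](ρ[c/g](R)) → 4
  S → 3
  π[c](S) → 3
  σ[c<=5](π[c](S)) → 2
  (π[c](ρ[c/g](R)) ∪ σ[c<=5](π[c](S))) → 6
  σ[c<8]((π[c](ρ[c/g](R)) ∪ σ[c<=5](π[c](S)))) → 5

E1 and E2 produce the same multiset:
c
2
2
2
3
5

yes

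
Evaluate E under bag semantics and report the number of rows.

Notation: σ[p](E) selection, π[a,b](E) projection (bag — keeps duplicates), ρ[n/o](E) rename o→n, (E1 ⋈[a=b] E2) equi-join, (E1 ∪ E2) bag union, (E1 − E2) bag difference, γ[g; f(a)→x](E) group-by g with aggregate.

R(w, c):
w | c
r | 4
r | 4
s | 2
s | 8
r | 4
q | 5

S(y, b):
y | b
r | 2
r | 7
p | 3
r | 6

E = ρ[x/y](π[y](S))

Row counts bottom-up:
  S → 4
  π[y](S) → 4
  ρ[x/y](π[y](S)) → 4

|E| = 4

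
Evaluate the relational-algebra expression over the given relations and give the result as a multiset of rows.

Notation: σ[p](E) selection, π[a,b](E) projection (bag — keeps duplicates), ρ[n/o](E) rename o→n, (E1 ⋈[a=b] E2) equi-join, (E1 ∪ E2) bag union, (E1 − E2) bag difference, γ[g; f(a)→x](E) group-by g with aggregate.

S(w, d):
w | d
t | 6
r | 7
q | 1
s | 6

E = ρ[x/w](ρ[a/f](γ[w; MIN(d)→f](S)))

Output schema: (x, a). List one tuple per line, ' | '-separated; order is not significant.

Subexpression sizes:
  S → 4
  γ[w; MIN(d)→f](S) → 4
  ρ[a/f](γ[w; MIN(d)→f](S)) → 4
  ρ[x/w](ρ[a/f](γ[w; MIN(d)→f](S))) → 4

== RESULT ==
x | a
q | 1
r | 7
s | 6
t | 6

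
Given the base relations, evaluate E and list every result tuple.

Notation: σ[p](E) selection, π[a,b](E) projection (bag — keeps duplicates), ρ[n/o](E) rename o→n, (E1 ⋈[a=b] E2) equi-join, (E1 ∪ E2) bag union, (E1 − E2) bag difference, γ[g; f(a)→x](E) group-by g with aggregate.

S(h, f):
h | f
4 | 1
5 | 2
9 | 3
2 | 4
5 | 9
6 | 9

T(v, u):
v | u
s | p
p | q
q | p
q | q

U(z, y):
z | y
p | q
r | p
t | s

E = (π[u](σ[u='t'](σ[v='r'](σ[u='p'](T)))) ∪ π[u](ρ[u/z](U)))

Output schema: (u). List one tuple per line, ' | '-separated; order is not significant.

Stepwise |·|:
  T → 4
  σ[u='p'](T) → 2
  σ[v='r'](σ[u='p'](T)) → 0
  σ[u='t'](σ[v='r'](σ[u='p'](T))) → 0
  π[u](σ[u='t'](σ[v='r'](σ[u='p'](T)))) → 0
  U → 3
  ρ[u/z](U) → 3
  π[u](ρ[u/z](U)) → 3
  (π[u](σ[u='t'](σ[v='r'](σ[u='p'](T)))) ∪ π[u](ρ[u/z](U))) → 3

== RESULT ==
u
p
r
t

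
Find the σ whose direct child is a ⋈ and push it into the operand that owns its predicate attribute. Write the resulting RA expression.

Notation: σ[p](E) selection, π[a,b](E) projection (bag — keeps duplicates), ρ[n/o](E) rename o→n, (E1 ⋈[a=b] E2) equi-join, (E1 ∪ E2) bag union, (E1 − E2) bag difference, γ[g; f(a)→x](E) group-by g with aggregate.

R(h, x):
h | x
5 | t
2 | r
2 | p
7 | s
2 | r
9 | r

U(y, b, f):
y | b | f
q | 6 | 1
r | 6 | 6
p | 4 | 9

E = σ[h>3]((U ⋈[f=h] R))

σ filters on h, owned by the right side.
E' = (U ⋈[f=h] σ[h>3](R))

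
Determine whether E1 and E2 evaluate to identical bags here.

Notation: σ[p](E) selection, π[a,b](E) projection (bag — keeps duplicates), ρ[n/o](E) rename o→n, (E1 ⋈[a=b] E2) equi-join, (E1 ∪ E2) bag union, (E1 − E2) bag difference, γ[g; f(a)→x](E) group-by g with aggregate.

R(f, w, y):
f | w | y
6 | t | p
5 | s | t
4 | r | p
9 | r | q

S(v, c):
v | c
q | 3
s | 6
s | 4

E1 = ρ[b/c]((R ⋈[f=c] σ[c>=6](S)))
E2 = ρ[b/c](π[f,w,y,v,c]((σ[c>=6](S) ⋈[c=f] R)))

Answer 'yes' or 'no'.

E1 subexpression sizes:
  R → 4
  S → 3
  σ[c>=6](S) → 1
  (R ⋈[f=c] σ[c>=6](S)) → 1
  ρ[b/c]((R ⋈[f=c] σ[c>=6](S))) → 1
E2 subexpression sizes:
  S → 3
  σ[c>=6](S) → 1
  R → 4
  (σ[c>=6](S) ⋈[c=f] R) → 1
  π[f,w,y,v,c]((σ[c>=6](S) ⋈[c=f] R)) → 1
  ρ[b/c](π[f,w,y,v,c]((σ[c>=6](S) ⋈[c=f] R))) → 1

E1 and E2 produce the same multiset:
f | w | y | v | b
6 | t | p | s | 6

yes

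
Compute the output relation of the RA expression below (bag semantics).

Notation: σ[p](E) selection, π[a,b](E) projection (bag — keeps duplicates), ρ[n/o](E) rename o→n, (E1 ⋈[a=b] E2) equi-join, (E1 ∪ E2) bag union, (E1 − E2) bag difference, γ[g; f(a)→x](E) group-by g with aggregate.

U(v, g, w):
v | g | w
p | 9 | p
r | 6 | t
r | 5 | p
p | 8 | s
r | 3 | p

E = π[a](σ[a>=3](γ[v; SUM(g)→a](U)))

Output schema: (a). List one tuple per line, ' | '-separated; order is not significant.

Subexpression sizes:
  U → 5
  γ[v; SUM(g)→a](U) → 2
  σ[a>=3](γ[v; SUM(g)→a](U)) → 2
  π[a](σ[a>=3](γ[v; SUM(g)→a](U))) → 2

== RESULT ==
a
14
17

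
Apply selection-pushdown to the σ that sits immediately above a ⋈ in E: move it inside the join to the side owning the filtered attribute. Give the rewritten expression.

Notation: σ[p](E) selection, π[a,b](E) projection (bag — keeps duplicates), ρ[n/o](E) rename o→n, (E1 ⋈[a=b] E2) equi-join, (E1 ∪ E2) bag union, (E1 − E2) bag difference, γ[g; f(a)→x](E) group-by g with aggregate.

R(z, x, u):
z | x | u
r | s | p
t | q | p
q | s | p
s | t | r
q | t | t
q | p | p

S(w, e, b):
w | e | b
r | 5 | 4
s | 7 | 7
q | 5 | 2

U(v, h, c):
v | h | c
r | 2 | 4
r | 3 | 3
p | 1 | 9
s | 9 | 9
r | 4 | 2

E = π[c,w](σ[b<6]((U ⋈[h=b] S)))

σ filters on b, owned by the right side.
E' = π[c,w]((U ⋈[h=b] σ[b<6](S)))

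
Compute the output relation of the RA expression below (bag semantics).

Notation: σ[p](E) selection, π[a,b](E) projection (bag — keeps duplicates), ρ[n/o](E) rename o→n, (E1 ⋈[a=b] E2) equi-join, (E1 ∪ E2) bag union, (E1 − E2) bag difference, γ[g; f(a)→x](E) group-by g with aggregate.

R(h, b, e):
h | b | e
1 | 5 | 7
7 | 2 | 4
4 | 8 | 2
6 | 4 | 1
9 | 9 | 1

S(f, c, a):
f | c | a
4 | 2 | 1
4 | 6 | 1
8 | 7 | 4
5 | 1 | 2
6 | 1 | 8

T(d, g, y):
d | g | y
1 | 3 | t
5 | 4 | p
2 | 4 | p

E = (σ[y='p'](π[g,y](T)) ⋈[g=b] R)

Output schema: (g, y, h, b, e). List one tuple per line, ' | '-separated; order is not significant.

Per-node cardinality:
  T → 3
  π[g,y](T) → 3
  σ[y='p'](π[g,y](T)) → 2
  R → 5
  (σ[y='p'](π[g,y](T)) ⋈[g=b] R) → 2

== RESULT ==
g | y | h | b | e
4 | p | 6 | 4 | 1
4 | p | 6 | 4 | 1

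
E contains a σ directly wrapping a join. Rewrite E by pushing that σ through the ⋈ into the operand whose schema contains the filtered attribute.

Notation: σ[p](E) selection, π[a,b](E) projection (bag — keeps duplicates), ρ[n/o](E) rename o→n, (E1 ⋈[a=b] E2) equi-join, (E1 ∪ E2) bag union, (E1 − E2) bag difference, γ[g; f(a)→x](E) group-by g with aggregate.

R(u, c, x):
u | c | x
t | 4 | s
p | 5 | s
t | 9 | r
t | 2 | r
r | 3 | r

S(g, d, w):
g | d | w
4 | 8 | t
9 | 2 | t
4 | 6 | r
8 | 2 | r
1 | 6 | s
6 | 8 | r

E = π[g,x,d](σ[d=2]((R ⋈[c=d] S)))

σ filters on d, owned by the right side.
E' = π[g,x,d]((R ⋈[c=d] σ[d=2](S)))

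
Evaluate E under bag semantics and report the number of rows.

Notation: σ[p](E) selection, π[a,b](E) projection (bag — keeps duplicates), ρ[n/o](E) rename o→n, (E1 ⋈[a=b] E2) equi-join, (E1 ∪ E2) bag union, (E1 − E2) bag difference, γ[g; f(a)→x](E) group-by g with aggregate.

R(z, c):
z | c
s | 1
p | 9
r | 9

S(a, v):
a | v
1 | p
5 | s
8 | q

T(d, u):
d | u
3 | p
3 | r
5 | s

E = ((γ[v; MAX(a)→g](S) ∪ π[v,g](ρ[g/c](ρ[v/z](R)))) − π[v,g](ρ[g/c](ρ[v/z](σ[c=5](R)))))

Per-node cardinality:
  S → 3
  γ[v; MAX(a)→g](S) → 3
  R → 3
  ρ[v/z](R) → 3
  ρ[g/c](ρ[v/z](R)) → 3
  π[v,g](ρ[g/c](ρ[v/z](R))) → 3
  (γ[v; MAX(a)→g](S) ∪ π[v,g](ρ[g/c](ρ[v/z](R)))) → 6
  R → 3
  σ[c=5](R) → 0
  ρ[v/z](σ[c=5](R)) → 0
  ρ[g/c](ρ[v/z](σ[c=5](R))) → 0
  π[v,g](ρ[g/c](ρ[v/z](σ[c=5](R)))) → 0
  ((γ[v; MAX(a)→g](S) ∪ π[v,g](ρ[g/c](ρ[v/z](R)))) − π[v,g](ρ[g/c](ρ[v/z](σ[c=5](R))))) → 6

|E| = 6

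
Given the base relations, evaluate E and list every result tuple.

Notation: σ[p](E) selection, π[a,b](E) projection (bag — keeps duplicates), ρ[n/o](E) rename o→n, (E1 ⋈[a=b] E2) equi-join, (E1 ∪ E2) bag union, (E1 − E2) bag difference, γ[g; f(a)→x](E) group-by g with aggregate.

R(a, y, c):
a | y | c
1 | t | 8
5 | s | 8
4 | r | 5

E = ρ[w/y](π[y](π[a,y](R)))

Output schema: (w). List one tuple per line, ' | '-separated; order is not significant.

Subexpression sizes:
  R → 3
  π[a,y](R) → 3
  π[y](π[a,y](R)) → 3
  ρ[w/y](π[y](π[a,y](R))) → 3

== RESULT ==
w
r
s
t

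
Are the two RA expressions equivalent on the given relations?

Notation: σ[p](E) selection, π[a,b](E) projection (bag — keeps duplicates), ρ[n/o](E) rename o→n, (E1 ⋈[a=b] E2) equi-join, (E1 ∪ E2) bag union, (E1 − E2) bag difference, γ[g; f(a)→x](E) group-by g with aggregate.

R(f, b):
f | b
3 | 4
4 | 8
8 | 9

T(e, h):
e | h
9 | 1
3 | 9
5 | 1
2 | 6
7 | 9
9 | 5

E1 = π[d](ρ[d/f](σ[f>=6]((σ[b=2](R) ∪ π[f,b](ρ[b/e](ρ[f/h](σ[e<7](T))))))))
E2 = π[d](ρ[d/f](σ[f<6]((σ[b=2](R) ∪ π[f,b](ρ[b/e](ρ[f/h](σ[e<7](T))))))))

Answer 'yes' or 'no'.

E1 row counts bottom-up:
  R → 3
  σ[b=2](R) → 0
  T → 6
  σ[e<7](T) → 3
  ρ[f/h](σ[e<7](T)) → 3
  ρ[b/e](ρ[f/h](σ[e<7](T))) → 3
  π[f,b](ρ[b/e](ρ[f/h](σ[e<7](T)))) → 3
  (σ[b=2](R) ∪ π[f,b](ρ[b/e](ρ[f/h](σ[e<7](T))))) → 3
  σ[f>=6]((σ[b=2](R) ∪ π[f,b](ρ[b/e](ρ[f/h](σ[e<7](T)))))) → 2
  ρ[d/f](σ[f>=6]((σ[b=2](R) ∪ π[f,b](ρ[b/e](ρ[f/h](σ[e<7](T))))))) → 2
  π[d](ρ[d/f](σ[f>=6]((σ[b=2](R) ∪ π[f,b](ρ[b/e](ρ[f/h](σ[e<7](T)))))))) → 2
E2 row counts bottom-up:
  R → 3
  σ[b=2](R) → 0
  T → 6
  σ[e<7](T) → 3
  ρ[f/h](σ[e<7](T)) → 3
  ρ[b/e](ρ[f/h](σ[e<7](T))) → 3
  π[f,b](ρ[b/e](ρ[f/h](σ[e<7](T)))) → 3
  (σ[b=2](R) ∪ π[f,b](ρ[b/e](ρ[f/h](σ[e<7](T))))) → 3
  σ[f<6]((σ[b=2](R) ∪ π[f,b](ρ[b/e](ρ[f/h](σ[e<7](T)))))) → 1
  ρ[d/f](σ[f<6]((σ[b=2](R) ∪ π[f,b](ρ[b/e](ρ[f/h](σ[e<7](T))))))) → 1
  π[d](ρ[d/f](σ[f<6]((σ[b=2](R) ∪ π[f,b](ρ[b/e](ρ[f/h](σ[e<7](T)))))))) → 1

E1 result:
d
6
9
E2 result:
d
1
Witness: (6,) appears 1× in E1 but 0× in E2.

no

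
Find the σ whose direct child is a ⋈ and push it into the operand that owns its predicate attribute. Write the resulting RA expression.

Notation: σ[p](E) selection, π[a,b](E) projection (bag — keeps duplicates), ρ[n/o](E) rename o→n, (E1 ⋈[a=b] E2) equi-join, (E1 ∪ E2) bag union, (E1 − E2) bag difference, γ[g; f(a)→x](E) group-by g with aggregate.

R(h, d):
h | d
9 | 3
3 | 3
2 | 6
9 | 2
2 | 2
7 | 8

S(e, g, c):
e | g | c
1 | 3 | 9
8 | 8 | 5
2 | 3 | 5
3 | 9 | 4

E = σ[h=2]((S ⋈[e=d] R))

σ filters on h, owned by the right side.
E' = (S ⋈[e=d] σ[h=2](R))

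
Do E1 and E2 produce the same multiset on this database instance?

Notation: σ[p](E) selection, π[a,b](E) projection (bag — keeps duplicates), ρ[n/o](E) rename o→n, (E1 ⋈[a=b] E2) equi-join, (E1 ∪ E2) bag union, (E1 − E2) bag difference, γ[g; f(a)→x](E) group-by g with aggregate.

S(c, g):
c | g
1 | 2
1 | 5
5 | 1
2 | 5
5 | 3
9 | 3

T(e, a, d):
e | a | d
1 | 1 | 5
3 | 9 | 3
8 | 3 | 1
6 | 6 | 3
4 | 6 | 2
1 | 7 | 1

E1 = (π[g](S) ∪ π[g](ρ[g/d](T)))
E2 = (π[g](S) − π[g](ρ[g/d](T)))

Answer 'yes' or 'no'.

E1 subexpression sizes:
  S → 6
  π[g](S) → 6
  T → 6
  ρ[g/d](T) → 6
  π[g](ρ[g/d](T)) → 6
  (π[g](S) ∪ π[g](ρ[g/d](T))) → 12
E2 subexpression sizes:
  S → 6
  π[g](S) → 6
  T → 6
  ρ[g/d](T) → 6
  π[g](ρ[g/d](T)) → 6
  (π[g](S) − π[g](ρ[g/d](T))) → 1

E1 result:
g
1
1
1
2
2
3
3
3
3
5
5
5
E2 result:
g
5
Witness: (1,) appears 3× in E1 but 0× in E2.

no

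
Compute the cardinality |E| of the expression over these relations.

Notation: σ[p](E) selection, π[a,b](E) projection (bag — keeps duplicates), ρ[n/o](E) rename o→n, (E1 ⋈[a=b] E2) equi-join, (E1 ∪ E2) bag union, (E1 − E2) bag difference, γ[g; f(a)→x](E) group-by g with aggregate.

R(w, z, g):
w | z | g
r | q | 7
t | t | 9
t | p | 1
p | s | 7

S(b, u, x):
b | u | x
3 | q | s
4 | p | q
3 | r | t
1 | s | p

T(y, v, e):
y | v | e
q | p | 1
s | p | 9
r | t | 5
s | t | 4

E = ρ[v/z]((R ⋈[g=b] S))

Subexpression sizes:
  R → 4
  S → 4
  (R ⋈[g=b] S) → 1
  ρ[v/z]((R ⋈[g=b] S)) → 1

|E| = 1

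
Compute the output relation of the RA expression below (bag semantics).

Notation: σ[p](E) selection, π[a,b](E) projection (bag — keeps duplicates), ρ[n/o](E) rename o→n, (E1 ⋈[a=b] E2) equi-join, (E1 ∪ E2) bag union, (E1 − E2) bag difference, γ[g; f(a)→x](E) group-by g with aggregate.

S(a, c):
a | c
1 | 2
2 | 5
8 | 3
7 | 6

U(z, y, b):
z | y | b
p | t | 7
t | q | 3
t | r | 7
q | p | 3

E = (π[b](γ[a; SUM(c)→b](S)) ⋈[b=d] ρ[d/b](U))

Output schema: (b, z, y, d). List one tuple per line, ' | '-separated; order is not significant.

Subexpression sizes:
  S → 4
  γ[a; SUM(c)→b](S) → 4
  π[b](γ[a; SUM(c)→b](S)) → 4
  U → 4
  ρ[d/b](U) → 4
  (π[b](γ[a; SUM(c)→b](S)) ⋈[b=d] ρ[d/b](U)) → 2

== RESULT ==
b | z | y | d
3 | q | p | 3
3 | t | q | 3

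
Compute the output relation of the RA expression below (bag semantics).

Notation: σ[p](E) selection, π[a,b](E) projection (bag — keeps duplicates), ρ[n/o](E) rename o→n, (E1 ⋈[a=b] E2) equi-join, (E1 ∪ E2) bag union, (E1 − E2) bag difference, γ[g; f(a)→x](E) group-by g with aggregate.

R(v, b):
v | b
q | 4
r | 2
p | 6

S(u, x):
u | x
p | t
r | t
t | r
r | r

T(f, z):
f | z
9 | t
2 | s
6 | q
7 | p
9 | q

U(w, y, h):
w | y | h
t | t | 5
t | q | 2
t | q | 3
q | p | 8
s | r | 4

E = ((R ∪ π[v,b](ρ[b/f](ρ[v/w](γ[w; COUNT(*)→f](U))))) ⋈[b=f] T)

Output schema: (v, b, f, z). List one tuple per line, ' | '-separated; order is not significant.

Stepwise |·|:
  R → 3
  U → 5
  γ[w; COUNT(*)→f](U) → 3
  ρ[v/w](γ[w; COUNT(*)→f](U)) → 3
  ρ[b/f](ρ[v/w](γ[w; COUNT(*)→f](U))) → 3
  π[v,b](ρ[b/f](ρ[v/w](γ[w; COUNT(*)→f](U)))) → 3
  (R ∪ π[v,b](ρ[b/f](ρ[v/w](γ[w; COUNT(*)→f](U))))) → 6
  T → 5
  ((R ∪ π[v,b](ρ[b/f](ρ[v/w](γ[w; COUNT(*)→f](U))))) ⋈[b=f] T) → 2

== RESULT ==
v | b | f | z
p | 6 | 6 | q
r | 2 | 2 | s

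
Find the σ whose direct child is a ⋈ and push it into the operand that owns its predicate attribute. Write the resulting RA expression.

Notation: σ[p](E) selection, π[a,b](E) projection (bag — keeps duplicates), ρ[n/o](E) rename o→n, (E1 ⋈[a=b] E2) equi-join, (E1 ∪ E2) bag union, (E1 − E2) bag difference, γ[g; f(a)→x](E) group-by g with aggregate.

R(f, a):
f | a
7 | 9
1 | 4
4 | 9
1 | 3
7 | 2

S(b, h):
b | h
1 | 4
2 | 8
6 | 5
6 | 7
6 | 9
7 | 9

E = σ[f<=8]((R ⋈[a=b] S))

σ filters on f, owned by the left side.
E' = (σ[f<=8](R) ⋈[a=b] S)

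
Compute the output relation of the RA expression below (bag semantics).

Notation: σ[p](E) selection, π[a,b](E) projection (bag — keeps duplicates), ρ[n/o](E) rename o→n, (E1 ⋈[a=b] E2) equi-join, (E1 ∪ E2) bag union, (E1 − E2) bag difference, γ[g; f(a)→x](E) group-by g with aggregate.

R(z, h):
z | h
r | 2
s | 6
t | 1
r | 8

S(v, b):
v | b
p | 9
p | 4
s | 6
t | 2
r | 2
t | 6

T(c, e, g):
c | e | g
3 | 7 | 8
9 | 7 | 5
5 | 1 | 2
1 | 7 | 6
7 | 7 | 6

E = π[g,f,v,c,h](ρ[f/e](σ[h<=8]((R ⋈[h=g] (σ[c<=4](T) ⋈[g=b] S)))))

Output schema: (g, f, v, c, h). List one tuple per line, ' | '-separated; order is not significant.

Stepwise |·|:
  R → 4
  T → 5
  σ[c<=4](T) → 2
  S → 6
  (σ[c<=4](T) ⋈[g=b] S) → 2
  (R ⋈[h=g] (σ[c<=4](T) ⋈[g=b] S)) → 2
  σ[h<=8]((R ⋈[h=g] (σ[c<=4](T) ⋈[g=b] S))) → 2
  ρ[f/e](σ[h<=8]((R ⋈[h=g] (σ[c<=4](T) ⋈[g=b] S)))) → 2
  π[g,f,v,c,h](ρ[f/e](σ[h<=8]((R ⋈[h=g] (σ[c<=4](T) ⋈[g=b] S))))) → 2

== RESULT ==
g | f | v | c | h
6 | 7 | s | 1 | 6
6 | 7 | t | 1 | 6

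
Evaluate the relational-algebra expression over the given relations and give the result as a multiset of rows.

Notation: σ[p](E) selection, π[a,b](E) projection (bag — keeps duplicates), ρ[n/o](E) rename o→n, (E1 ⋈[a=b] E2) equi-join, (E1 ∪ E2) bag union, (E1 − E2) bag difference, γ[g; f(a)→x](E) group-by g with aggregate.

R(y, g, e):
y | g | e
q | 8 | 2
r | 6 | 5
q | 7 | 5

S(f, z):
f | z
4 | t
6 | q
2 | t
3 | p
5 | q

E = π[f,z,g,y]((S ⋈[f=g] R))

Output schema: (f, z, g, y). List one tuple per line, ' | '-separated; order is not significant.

Subexpression sizes:
  S → 5
  R → 3
  (S ⋈[f=g] R) → 1
  π[f,z,g,y]((S ⋈[f=g] R)) → 1

== RESULT ==
f | z | g | y
6 | q | 6 | r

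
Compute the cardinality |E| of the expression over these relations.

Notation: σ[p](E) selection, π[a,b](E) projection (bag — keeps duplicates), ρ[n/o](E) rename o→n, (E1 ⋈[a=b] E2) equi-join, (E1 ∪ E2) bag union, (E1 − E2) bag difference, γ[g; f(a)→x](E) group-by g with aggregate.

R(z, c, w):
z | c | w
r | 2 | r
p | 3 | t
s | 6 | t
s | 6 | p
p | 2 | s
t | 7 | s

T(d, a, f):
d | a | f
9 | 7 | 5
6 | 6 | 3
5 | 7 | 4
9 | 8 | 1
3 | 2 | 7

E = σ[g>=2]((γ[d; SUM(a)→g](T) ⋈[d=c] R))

Row counts bottom-up:
  T → 5
  γ[d; SUM(a)→g](T) → 4
  R → 6
  (γ[d; SUM(a)→g](T) ⋈[d=c] R) → 3
  σ[g>=2]((γ[d; SUM(a)→g](T) ⋈[d=c] R)) → 3

|E| = 3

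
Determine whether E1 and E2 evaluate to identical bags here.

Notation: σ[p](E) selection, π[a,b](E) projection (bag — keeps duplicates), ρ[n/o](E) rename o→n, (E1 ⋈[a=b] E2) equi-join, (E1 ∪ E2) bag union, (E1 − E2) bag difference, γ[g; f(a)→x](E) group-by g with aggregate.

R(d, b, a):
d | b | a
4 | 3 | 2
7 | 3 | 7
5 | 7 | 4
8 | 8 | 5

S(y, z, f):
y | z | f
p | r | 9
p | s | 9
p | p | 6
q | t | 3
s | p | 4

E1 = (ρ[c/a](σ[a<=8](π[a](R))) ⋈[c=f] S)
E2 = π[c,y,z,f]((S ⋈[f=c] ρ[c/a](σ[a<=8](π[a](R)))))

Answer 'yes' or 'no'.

E1 stepwise |·|:
  R → 4
  π[a](R) → 4
  σ[a<=8](π[a](R)) → 4
  ρ[c/a](σ[a<=8](π[a](R))) → 4
  S → 5
  (ρ[c/a](σ[a<=8](π[a](R))) ⋈[c=f] S) → 1
E2 stepwise |·|:
  S → 5
  R → 4
  π[a](R) → 4
  σ[a<=8](π[a](R)) → 4
  ρ[c/a](σ[a<=8](π[a](R))) → 4
  (S ⋈[f=c] ρ[c/a](σ[a<=8](π[a](R)))) → 1
  π[c,y,z,f]((S ⋈[f=c] ρ[c/a](σ[a<=8](π[a](R))))) → 1

E1 and E2 produce the same multiset:
c | y | z | f
4 | s | p | 4

yes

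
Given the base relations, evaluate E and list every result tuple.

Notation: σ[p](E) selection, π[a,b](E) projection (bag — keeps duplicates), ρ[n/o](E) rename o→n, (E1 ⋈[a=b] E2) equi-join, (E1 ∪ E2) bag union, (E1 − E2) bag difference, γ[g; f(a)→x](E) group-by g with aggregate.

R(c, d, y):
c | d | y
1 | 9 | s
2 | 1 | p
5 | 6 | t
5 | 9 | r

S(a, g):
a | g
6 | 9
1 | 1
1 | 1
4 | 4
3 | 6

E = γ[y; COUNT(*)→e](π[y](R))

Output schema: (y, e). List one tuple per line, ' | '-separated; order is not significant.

Subexpression sizes:
  R → 4
  π[y](R) → 4
  γ[y; COUNT(*)→e](π[y](R)) → 4

== RESULT ==
y | e
p | 1
r | 1
s | 1
t | 1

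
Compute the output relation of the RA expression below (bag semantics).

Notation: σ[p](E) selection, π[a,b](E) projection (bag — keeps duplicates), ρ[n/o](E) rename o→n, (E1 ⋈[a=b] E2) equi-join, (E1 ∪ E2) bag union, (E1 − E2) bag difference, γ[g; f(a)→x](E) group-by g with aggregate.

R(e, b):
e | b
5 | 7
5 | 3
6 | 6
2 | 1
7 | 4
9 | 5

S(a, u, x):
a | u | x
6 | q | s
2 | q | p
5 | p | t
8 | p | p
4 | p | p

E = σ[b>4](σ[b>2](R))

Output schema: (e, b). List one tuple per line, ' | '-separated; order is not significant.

Row counts bottom-up:
  R → 6
  σ[b>2](R) → 5
  σ[b>4](σ[b>2](R)) → 3

== RESULT ==
e | b
5 | 7
6 | 6
9 | 5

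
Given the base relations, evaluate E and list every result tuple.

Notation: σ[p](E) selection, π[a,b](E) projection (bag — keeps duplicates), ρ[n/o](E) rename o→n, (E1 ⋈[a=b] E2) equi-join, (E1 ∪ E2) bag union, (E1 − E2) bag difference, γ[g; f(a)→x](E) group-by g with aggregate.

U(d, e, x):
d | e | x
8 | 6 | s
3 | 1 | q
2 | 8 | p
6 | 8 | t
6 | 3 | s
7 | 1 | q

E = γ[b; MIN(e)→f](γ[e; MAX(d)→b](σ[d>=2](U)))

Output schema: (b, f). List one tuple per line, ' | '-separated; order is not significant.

Stepwise |·|:
  U → 6
  σ[d>=2](U) → 6
  γ[e; MAX(d)→b](σ[d>=2](U)) → 4
  γ[b; MIN(e)→f](γ[e; MAX(d)→b](σ[d>=2](U))) → 3

== RESULT ==
b | f
6 | 3
7 | 1
8 | 6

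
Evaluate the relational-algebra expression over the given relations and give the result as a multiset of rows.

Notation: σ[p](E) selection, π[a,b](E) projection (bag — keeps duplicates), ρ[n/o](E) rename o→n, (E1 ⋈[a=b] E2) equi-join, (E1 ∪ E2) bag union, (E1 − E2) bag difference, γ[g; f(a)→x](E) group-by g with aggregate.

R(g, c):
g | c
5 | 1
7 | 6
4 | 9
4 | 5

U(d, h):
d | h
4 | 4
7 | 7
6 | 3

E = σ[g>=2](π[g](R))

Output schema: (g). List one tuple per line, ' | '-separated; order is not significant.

Row counts bottom-up:
  R → 4
  π[g](R) → 4
  σ[g>=2](π[g](R)) → 4

== RESULT ==
g
4
4
5
7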